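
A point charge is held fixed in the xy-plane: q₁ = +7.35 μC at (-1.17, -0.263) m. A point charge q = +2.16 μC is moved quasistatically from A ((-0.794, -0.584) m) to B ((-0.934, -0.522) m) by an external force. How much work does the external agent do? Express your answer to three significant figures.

0.119 J

For quasistatic motion the external work equals the change in potential energy: W_ext = qΔV = q(V_B − V_A).
At A: distance to the source charge is 0.494 m; V_A = kq₁/r = 1.34×10⁵ V.
At B: distance to the source charge is 0.350 m; V_B = kq₁/r = 1.89×10⁵ V.
ΔV = V_B − V_A = 5.49×10⁴ V.
W_ext = qΔV = (2.16×10⁻⁶ C)(5.49×10⁴ V) = 0.119 J.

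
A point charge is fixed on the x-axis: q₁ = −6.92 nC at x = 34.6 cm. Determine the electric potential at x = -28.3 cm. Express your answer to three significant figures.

-98.9 V

The total potential is the scalar sum of each charge's contribution, V = Σ kqᵢ/rᵢ.
V = k[(-6.92×10⁻⁹)/(0.629)] = -98.9 V.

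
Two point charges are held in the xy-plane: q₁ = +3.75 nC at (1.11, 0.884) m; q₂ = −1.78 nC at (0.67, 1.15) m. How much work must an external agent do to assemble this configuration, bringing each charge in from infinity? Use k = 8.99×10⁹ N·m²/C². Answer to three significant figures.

The work to assemble the configuration equals its total potential energy, U = Σ kqᵢqⱼ/rᵢⱼ over all pairs.
Pair separations: r₁₂ = 0.514 m.
U = (-1.17×10⁻⁷) = -1.17×10⁻⁷ J.

-1.17×10⁻⁷ J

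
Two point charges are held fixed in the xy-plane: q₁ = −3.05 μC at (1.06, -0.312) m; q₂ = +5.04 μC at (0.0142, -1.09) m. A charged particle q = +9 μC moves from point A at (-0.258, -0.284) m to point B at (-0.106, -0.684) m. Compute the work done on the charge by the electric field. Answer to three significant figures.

The work done by the electric force is W_field = −ΔU = −q(V_B − V_A) = q(V_A − V_B).
At A: distances to the source charges are 1.32 m, 0.851 m; V_A = Σ kqᵢ/rᵢ = 3.25×10⁴ V.
At B: distances to the source charges are 1.22 m, 0.423 m; V_B = Σ kqᵢ/rᵢ = 8.46×10⁴ V.
ΔV = V_B − V_A = 5.21×10⁴ V.
W_field = −qΔV = −(9.00×10⁻⁶ C)(5.21×10⁴ V) = -0.469 J.

-0.469 J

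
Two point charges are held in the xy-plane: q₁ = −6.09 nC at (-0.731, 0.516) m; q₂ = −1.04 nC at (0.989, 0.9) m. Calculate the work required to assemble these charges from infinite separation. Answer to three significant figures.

3.23×10⁻⁸ J

The work to assemble the configuration equals its total potential energy, U = Σ kqᵢqⱼ/rᵢⱼ over all pairs.
Pair separations: r₁₂ = 1.76 m.
U = (3.23×10⁻⁸) = 3.23×10⁻⁸ J.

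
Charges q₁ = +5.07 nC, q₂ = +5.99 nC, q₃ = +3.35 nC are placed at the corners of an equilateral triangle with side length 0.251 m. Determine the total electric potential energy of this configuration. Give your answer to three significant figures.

The assembly work is the sum of pairwise potential energies, U = Σ_{i<j} kqᵢqⱼ/rᵢⱼ.
All three pair separations equal the side length, 0.251 m.
U = (1.09×10⁻⁶) + (6.08×10⁻⁷) + (7.19×10⁻⁷) = 2.41×10⁻⁶ J.

2.41×10⁻⁶ J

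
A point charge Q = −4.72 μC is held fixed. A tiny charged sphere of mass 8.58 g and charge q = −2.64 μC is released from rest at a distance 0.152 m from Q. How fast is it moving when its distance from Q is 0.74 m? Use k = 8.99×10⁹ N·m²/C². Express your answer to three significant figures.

11.7 m/s

Only the electrostatic force acts, so mechanical energy is conserved: ½mv² = U₁ − U₂ = kQq(1/r₁ − 1/r₂).
U₁ − U₂ = (8.99×10⁹ N·m²/C²)(-4.72×10⁻⁶ C)(-2.64×10⁻⁶ C)(1/0.152 − 1/0.740) = 0.586 J.
v = √(2·0.586/8.58×10⁻³) = 11.7 m/s.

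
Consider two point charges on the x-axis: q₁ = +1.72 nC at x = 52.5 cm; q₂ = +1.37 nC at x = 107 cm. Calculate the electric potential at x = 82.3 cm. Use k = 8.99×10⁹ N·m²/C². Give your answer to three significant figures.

102 V

The total potential is the scalar sum of each charge's contribution, V = Σ kqᵢ/rᵢ.
Distances from the field point to each charge: r₁ = 0.298 m, r₂ = 0.247 m.
V = k[(1.72×10⁻⁹)/(0.298) + (1.37×10⁻⁹)/(0.247)] = 102 V.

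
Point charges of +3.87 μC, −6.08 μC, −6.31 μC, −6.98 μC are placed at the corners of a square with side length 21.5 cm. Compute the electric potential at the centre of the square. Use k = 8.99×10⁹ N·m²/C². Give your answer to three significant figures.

The total potential is the scalar sum of each charge's contribution, V = Σ kqᵢ/rᵢ.
The distance from each corner to the centre is a√2/2 = 0.152 m.
V = k[(3.87×10⁻⁶)/(0.152) + (-6.08×10⁻⁶)/(0.152) + (-6.31×10⁻⁶)/(0.152) + (-6.98×10⁻⁶)/(0.152)] = -9.17×10⁵ V.

-9.17×10⁵ V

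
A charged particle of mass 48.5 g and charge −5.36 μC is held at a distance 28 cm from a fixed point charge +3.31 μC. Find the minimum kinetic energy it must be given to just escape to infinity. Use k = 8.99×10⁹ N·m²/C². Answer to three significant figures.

0.570 J

To just escape, total mechanical energy must reach zero at infinity: ½mv²_min + U = 0, so ½mv²_min = −U = |kQq|/r.
|U| = |kQq|/r = (8.99×10⁹ N·m²/C²)(3.31×10⁻⁶)(5.36×10⁻⁶)/(0.280) = 0.570 J.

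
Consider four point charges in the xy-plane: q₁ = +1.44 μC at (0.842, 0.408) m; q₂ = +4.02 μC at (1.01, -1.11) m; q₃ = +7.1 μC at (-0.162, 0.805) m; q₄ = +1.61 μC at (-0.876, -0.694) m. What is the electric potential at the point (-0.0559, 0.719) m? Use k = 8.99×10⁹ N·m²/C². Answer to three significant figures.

5.07×10⁵ V

The total potential is the scalar sum of each charge's contribution, V = Σ kqᵢ/rᵢ.
Distances from the field point to each charge: r₁ = 0.950 m, r₂ = 2.12 m, r₃ = 0.137 m, r₄ = 1.63 m.
V = k[(1.44×10⁻⁶)/(0.950) + (4.02×10⁻⁶)/(2.12) + (7.10×10⁻⁶)/(0.137) + (1.61×10⁻⁶)/(1.63)] = 5.07×10⁵ V.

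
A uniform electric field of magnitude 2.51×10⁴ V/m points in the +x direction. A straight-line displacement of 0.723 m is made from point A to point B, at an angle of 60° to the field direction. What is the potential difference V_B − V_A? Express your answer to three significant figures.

Only the component of displacement along E changes the potential: ΔV = −E·d·cosθ.
ΔV = −(2.51×10⁴ V/m)(0.723 m)cos60° = -9070 V.

-9070 V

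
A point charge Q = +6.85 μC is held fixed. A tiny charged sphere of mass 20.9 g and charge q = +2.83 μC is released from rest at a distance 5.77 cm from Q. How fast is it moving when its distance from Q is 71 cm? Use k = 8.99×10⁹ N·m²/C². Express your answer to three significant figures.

Only the electrostatic force acts, so mechanical energy is conserved: ½mv² = U₁ − U₂ = kQq(1/r₁ − 1/r₂).
U₁ − U₂ = (8.99×10⁹ N·m²/C²)(6.85×10⁻⁶ C)(2.83×10⁻⁶ C)(1/0.0577 − 1/0.710) = 2.77 J.
v = √(2·2.77/0.0209) = 16.3 m/s.

16.3 m/s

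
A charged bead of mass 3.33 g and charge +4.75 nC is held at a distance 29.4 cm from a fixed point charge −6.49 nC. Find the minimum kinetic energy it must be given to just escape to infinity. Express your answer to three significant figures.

9.43×10⁻⁷ J

To just escape, total mechanical energy must reach zero at infinity: ½mv²_min + U = 0, so ½mv²_min = −U = |kQq|/r.
|U| = |kQq|/r = (8.99×10⁹ N·m²/C²)(6.49×10⁻⁹)(4.75×10⁻⁹)/(0.294) = 9.43×10⁻⁷ J.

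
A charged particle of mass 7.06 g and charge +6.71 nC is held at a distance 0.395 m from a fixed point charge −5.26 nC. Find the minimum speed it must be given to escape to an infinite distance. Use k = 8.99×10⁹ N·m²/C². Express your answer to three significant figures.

To just escape, total mechanical energy must reach zero at infinity: ½mv²_min + U = 0, so ½mv²_min = −U = |kQq|/r.
|U| = |kQq|/r = (8.99×10⁹ N·m²/C²)(5.26×10⁻⁹)(6.71×10⁻⁹)/(0.395) = 8.03×10⁻⁷ J.
v_min = √(2|U|/m) = √(2·8.03×10⁻⁷/7.06×10⁻³) = 0.0151 m/s.

0.0151 m/s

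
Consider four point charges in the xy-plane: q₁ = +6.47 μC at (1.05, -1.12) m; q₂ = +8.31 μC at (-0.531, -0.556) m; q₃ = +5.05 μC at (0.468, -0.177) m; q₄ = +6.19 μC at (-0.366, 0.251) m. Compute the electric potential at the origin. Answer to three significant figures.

The total potential is the scalar sum of each charge's contribution, V = Σ kqᵢ/rᵢ.
Distances from the field point to each charge: r₁ = 1.54 m, r₂ = 0.769 m, r₃ = 0.500 m, r₄ = 0.444 m.
V = k[(6.47×10⁻⁶)/(1.54) + (8.31×10⁻⁶)/(0.769) + (5.05×10⁻⁶)/(0.500) + (6.19×10⁻⁶)/(0.444)] = 3.51×10⁵ V.

3.51×10⁵ V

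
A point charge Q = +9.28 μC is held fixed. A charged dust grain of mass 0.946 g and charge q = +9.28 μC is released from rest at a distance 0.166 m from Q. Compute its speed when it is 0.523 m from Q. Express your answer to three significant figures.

Only the electrostatic force acts, so mechanical energy is conserved: ½mv² = U₁ − U₂ = kQq(1/r₁ − 1/r₂).
U₁ − U₂ = (8.99×10⁹ N·m²/C²)(9.28×10⁻⁶ C)(9.28×10⁻⁶ C)(1/0.166 − 1/0.523) = 3.18 J.
v = √(2·3.18/9.46×10⁻⁴) = 82.0 m/s.

82.0 m/s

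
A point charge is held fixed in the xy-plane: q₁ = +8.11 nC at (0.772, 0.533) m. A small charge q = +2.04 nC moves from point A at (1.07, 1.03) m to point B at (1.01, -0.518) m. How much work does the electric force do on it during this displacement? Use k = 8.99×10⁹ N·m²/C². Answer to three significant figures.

1.19×10⁻⁷ J

The work done by the electric force is W_field = −ΔU = −q(V_B − V_A) = q(V_A − V_B).
At A: distance to the source charge is 0.579 m; V_A = kq₁/r = 126 V.
At B: distance to the source charge is 1.08 m; V_B = kq₁/r = 67.7 V.
ΔV = V_B − V_A = -58.2 V.
W_field = −qΔV = −(2.04×10⁻⁹ C)(-58.2 V) = 1.19×10⁻⁷ J.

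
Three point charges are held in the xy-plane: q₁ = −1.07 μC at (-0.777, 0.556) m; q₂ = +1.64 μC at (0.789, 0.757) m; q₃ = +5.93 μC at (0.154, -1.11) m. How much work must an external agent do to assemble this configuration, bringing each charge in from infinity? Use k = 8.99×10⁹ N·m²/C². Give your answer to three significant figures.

The assembly work is the sum of pairwise potential energies, U = Σ_{i<j} kqᵢqⱼ/rᵢⱼ.
Pair separations: r₁₂ = 1.58 m, r₁₃ = 1.91 m, r₂₃ = 1.97 m.
U = (-9.99×10⁻³) + (-0.0299) + (0.0443) = 4.45×10⁻³ J.

4.45×10⁻³ J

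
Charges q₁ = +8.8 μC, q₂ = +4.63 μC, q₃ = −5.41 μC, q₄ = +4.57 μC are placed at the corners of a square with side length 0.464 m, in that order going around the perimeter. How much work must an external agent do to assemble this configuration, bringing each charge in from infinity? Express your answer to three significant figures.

0.242 J

The assembly work is the sum of pairwise potential energies, U = Σ_{i<j} kqᵢqⱼ/rᵢⱼ.
The four side pairs have separation 0.464 m and the two diagonal pairs 0.656 m.
Summing all 6 pair terms gives U = 0.242 J.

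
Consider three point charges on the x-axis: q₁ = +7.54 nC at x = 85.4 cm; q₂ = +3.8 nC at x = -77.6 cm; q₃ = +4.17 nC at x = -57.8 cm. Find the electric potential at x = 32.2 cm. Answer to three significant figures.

200 V

Electric potential is a scalar, so the contributions from each charge add algebraically: V = Σ kqᵢ/rᵢ.
Distances from the field point to each charge: r₁ = 0.532 m, r₂ = 1.10 m, r₃ = 0.900 m.
V = k[(7.54×10⁻⁹)/(0.532) + (3.80×10⁻⁹)/(1.10) + (4.17×10⁻⁹)/(0.900)] = 200 V.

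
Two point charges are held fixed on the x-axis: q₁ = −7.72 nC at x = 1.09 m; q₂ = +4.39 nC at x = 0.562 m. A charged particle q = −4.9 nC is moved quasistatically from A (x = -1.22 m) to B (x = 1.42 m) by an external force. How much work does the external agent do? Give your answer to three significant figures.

7.66×10⁻⁷ J

For quasistatic motion the external work equals the change in potential energy: W_ext = qΔV = q(V_B − V_A).
At A: distances to the source charges are 2.31 m, 1.78 m; V_A = Σ kqᵢ/rᵢ = -7.90 V.
At B: distances to the source charges are 0.330 m, 0.858 m; V_B = Σ kqᵢ/rᵢ = -164 V.
ΔV = V_B − V_A = -156 V.
W_ext = qΔV = (-4.90×10⁻⁹ C)(-156 V) = 7.66×10⁻⁷ J.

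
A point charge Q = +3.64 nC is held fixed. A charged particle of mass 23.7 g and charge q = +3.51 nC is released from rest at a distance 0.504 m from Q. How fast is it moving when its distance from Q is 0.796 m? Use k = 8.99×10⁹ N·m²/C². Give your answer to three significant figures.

2.66×10⁻³ m/s

Only the electrostatic force acts, so mechanical energy is conserved: ½mv² = U₁ − U₂ = kQq(1/r₁ − 1/r₂).
U₁ − U₂ = (8.99×10⁹ N·m²/C²)(3.64×10⁻⁹ C)(3.51×10⁻⁹ C)(1/0.504 − 1/0.796) = 8.36×10⁻⁸ J.
v = √(2·8.36×10⁻⁸/0.0237) = 2.66×10⁻³ m/s.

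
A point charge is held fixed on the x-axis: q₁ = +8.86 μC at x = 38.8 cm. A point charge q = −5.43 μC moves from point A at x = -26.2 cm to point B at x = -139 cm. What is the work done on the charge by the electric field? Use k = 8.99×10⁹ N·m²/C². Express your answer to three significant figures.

The work done by the electric force is W_field = −ΔU = −q(V_B − V_A) = q(V_A − V_B).
At A: distance to the source charge is 0.650 m; V_A = kq₁/r = 1.23×10⁵ V.
At B: distance to the source charge is 1.78 m; V_B = kq₁/r = 4.48×10⁴ V.
ΔV = V_B − V_A = -7.77×10⁴ V.
W_field = −qΔV = −(-5.43×10⁻⁶ C)(-7.77×10⁴ V) = -0.422 J.

-0.422 J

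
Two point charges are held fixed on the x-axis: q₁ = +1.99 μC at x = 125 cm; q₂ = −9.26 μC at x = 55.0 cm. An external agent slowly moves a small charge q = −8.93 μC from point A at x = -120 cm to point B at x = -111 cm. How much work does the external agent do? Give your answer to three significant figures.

For quasistatic motion the external work equals the change in potential energy: W_ext = qΔV = q(V_B − V_A).
At A: distances to the source charges are 2.45 m, 1.75 m; V_A = Σ kqᵢ/rᵢ = -4.03×10⁴ V.
At B: distances to the source charges are 2.36 m, 1.66 m; V_B = Σ kqᵢ/rᵢ = -4.26×10⁴ V.
ΔV = V_B − V_A = -2300 V.
W_ext = qΔV = (-8.93×10⁻⁶ C)(-2300 V) = 0.0205 J.

0.0205 J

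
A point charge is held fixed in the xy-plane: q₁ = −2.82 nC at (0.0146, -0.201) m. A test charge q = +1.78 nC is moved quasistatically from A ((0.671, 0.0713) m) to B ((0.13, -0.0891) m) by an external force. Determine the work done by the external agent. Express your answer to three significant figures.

For quasistatic motion the external work equals the change in potential energy: W_ext = qΔV = q(V_B − V_A).
At A: distance to the source charge is 0.711 m; V_A = kq₁/r = -35.7 V.
At B: distance to the source charge is 0.161 m; V_B = kq₁/r = -158 V.
ΔV = V_B − V_A = -122 V.
W_ext = qΔV = (1.78×10⁻⁹ C)(-122 V) = -2.17×10⁻⁷ J.

-2.17×10⁻⁷ J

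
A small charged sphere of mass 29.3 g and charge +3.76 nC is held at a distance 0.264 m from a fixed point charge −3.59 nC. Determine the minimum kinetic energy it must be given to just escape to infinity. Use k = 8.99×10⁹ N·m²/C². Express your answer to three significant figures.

To just escape, total mechanical energy must reach zero at infinity: ½mv²_min + U = 0, so ½mv²_min = −U = |kQq|/r.
|U| = |kQq|/r = (8.99×10⁹ N·m²/C²)(3.59×10⁻⁹)(3.76×10⁻⁹)/(0.264) = 4.60×10⁻⁷ J.

4.60×10⁻⁷ J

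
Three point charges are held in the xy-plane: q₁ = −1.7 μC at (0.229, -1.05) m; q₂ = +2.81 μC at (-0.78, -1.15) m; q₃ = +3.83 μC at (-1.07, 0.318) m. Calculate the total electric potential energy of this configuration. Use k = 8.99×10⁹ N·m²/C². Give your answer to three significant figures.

-8.72×10⁻³ J

The assembly work is the sum of pairwise potential energies, U = Σ_{i<j} kqᵢqⱼ/rᵢⱼ.
Pair separations: r₁₂ = 1.01 m, r₁₃ = 1.89 m, r₂₃ = 1.50 m.
U = (-0.0424) + (-0.0310) + (0.0647) = -8.72×10⁻³ J.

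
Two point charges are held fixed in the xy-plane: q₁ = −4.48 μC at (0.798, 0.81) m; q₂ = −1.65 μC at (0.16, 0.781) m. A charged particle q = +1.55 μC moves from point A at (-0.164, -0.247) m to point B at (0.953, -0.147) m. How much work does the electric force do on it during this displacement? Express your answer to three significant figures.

The work done by the electric force is W_field = −ΔU = −q(V_B − V_A) = q(V_A − V_B).
At A: distances to the source charges are 1.43 m, 1.08 m; V_A = Σ kqᵢ/rᵢ = -4.19×10⁴ V.
At B: distances to the source charges are 0.969 m, 1.22 m; V_B = Σ kqᵢ/rᵢ = -5.37×10⁴ V.
ΔV = V_B − V_A = -1.18×10⁴ V.
W_field = −qΔV = −(1.55×10⁻⁶ C)(-1.18×10⁴ V) = 0.0182 J.

0.0182 J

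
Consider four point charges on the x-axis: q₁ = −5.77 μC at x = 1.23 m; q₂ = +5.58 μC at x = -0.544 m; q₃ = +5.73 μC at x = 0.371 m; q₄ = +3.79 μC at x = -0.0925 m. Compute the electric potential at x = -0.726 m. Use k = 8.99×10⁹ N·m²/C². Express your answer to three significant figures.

Electric potential is a scalar, so the contributions from each charge add algebraically: V = Σ kqᵢ/rᵢ.
Distances from the field point to each charge: r₁ = 1.96 m, r₂ = 0.182 m, r₃ = 1.10 m, r₄ = 0.633 m.
V = k[(-5.77×10⁻⁶)/(1.96) + (5.58×10⁻⁶)/(0.182) + (5.73×10⁻⁶)/(1.10) + (3.79×10⁻⁶)/(0.633)] = 3.50×10⁵ V.

3.50×10⁵ V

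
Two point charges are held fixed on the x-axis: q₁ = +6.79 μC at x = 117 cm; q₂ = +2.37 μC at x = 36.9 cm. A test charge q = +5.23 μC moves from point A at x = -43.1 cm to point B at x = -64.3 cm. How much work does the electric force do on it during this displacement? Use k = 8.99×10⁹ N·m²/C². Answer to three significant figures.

0.0525 J

The work done by the electric force is W_field = −ΔU = −q(V_B − V_A) = q(V_A − V_B).
At A: distances to the source charges are 1.60 m, 0.800 m; V_A = Σ kqᵢ/rᵢ = 6.48×10⁴ V.
At B: distances to the source charges are 1.81 m, 1.01 m; V_B = Σ kqᵢ/rᵢ = 5.47×10⁴ V.
ΔV = V_B − V_A = -1.00×10⁴ V.
W_field = −qΔV = −(5.23×10⁻⁶ C)(-1.00×10⁴ V) = 0.0525 J.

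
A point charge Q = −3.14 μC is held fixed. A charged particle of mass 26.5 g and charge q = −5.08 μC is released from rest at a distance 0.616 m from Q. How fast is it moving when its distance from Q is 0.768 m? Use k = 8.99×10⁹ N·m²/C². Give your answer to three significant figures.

1.86 m/s

Only the electrostatic force acts, so mechanical energy is conserved: ½mv² = U₁ − U₂ = kQq(1/r₁ − 1/r₂).
U₁ − U₂ = (8.99×10⁹ N·m²/C²)(-3.14×10⁻⁶ C)(-5.08×10⁻⁶ C)(1/0.616 − 1/0.768) = 0.0461 J.
v = √(2·0.0461/0.0265) = 1.86 m/s.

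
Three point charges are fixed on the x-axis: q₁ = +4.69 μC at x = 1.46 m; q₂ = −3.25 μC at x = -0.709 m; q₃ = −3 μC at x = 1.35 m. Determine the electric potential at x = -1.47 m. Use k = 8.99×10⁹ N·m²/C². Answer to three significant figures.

-3.36×10⁴ V

Electric potential is a scalar, so the contributions from each charge add algebraically: V = Σ kqᵢ/rᵢ.
Distances from the field point to each charge: r₁ = 2.93 m, r₂ = 0.761 m, r₃ = 2.82 m.
V = k[(4.69×10⁻⁶)/(2.93) + (-3.25×10⁻⁶)/(0.761) + (-3.00×10⁻⁶)/(2.82)] = -3.36×10⁴ V.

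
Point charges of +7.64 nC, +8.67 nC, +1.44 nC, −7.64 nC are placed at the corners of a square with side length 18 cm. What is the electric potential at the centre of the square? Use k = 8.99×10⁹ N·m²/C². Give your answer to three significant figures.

714 V

The total potential is the scalar sum of each charge's contribution, V = Σ kqᵢ/rᵢ.
The distance from each corner to the centre is a√2/2 = 0.127 m.
V = k[(7.64×10⁻⁹)/(0.127) + (8.67×10⁻⁹)/(0.127) + (1.44×10⁻⁹)/(0.127) + (-7.64×10⁻⁹)/(0.127)] = 714 V.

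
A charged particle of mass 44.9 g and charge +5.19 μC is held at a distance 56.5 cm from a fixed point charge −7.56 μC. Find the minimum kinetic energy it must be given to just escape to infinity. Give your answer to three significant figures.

0.624 J

To just escape, total mechanical energy must reach zero at infinity: ½mv²_min + U = 0, so ½mv²_min = −U = |kQq|/r.
|U| = |kQq|/r = (8.99×10⁹ N·m²/C²)(7.56×10⁻⁶)(5.19×10⁻⁶)/(0.565) = 0.624 J.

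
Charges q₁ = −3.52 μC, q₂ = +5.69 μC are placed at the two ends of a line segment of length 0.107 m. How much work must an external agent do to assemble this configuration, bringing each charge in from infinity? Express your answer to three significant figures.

The assembly work is the sum of pairwise potential energies, U = Σ_{i<j} kqᵢqⱼ/rᵢⱼ.
The separation is r = 0.107 m.
U = (-1.68) = -1.68 J.

-1.68 J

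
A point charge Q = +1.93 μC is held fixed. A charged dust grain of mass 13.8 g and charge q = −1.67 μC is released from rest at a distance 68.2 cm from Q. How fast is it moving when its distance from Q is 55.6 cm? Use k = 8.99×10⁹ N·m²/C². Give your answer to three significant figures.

1.18 m/s

Only the electrostatic force acts, so mechanical energy is conserved: ½mv² = U₁ − U₂ = kQq(1/r₁ − 1/r₂).
U₁ − U₂ = (8.99×10⁹ N·m²/C²)(1.93×10⁻⁶ C)(-1.67×10⁻⁶ C)(1/0.682 − 1/0.556) = 9.63×10⁻³ J.
v = √(2·9.63×10⁻³/0.0138) = 1.18 m/s.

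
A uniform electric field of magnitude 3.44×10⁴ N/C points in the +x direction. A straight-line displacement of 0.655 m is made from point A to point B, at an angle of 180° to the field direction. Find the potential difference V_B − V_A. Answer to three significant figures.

2.25×10⁴ V

Only the component of displacement along E changes the potential: ΔV = −E·d·cosθ.
ΔV = −(3.44×10⁴ V/m)(0.655 m)cos180° = 2.25×10⁴ V.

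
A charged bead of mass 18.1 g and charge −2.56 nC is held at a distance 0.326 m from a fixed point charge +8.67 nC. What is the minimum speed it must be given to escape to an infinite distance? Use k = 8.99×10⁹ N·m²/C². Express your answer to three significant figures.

8.22×10⁻³ m/s

To just escape, total mechanical energy must reach zero at infinity: ½mv²_min + U = 0, so ½mv²_min = −U = |kQq|/r.
|U| = |kQq|/r = (8.99×10⁹ N·m²/C²)(8.67×10⁻⁹)(2.56×10⁻⁹)/(0.326) = 6.12×10⁻⁷ J.
v_min = √(2|U|/m) = √(2·6.12×10⁻⁷/0.0181) = 8.22×10⁻³ m/s.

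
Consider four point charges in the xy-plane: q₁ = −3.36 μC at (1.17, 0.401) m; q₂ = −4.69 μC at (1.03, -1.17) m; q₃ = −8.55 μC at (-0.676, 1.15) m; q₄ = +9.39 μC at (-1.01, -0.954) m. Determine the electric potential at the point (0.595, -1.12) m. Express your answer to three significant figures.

-9.21×10⁴ V

Electric potential is a scalar, so the contributions from each charge add algebraically: V = Σ kqᵢ/rᵢ.
Distances from the field point to each charge: r₁ = 1.63 m, r₂ = 0.438 m, r₃ = 2.60 m, r₄ = 1.61 m.
V = k[(-3.36×10⁻⁶)/(1.63) + (-4.69×10⁻⁶)/(0.438) + (-8.55×10⁻⁶)/(2.60) + (9.39×10⁻⁶)/(1.61)] = -9.21×10⁴ V.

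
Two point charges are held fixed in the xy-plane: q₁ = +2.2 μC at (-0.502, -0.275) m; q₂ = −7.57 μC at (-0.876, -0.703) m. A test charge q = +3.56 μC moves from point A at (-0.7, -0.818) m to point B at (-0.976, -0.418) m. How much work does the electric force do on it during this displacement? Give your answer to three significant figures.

The work done by the electric force is W_field = −ΔU = −q(V_B − V_A) = q(V_A − V_B).
At A: distances to the source charges are 0.578 m, 0.210 m; V_A = Σ kqᵢ/rᵢ = -2.89×10⁵ V.
At B: distances to the source charges are 0.495 m, 0.302 m; V_B = Σ kqᵢ/rᵢ = -1.85×10⁵ V.
ΔV = V_B − V_A = 1.04×10⁵ V.
W_field = −qΔV = −(3.56×10⁻⁶ C)(1.04×10⁵ V) = -0.371 J.

-0.371 J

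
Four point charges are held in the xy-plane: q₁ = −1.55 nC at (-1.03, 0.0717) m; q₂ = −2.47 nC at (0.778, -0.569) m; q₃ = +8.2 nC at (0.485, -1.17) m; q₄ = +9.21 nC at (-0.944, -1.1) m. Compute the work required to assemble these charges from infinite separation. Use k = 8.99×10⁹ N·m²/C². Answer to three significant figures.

The work to assemble the configuration equals its total potential energy, U = Σ kqᵢqⱼ/rᵢⱼ over all pairs.
Pair separations: r₁₂ = 1.92 m, r₁₃ = 1.96 m, r₁₄ = 1.17 m, r₂₃ = 0.669 m, r₂₄ = 1.80 m, r₃₄ = 1.43 m.
Summing all 6 pair terms gives U = -6.09×10⁻⁸ J.

-6.09×10⁻⁸ J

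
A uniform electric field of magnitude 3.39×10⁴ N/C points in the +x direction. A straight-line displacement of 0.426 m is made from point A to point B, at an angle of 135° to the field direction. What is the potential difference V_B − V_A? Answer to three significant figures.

1.02×10⁴ V

Only the component of displacement along E changes the potential: ΔV = −E·d·cosθ.
ΔV = −(3.39×10⁴ V/m)(0.426 m)cos135° = 1.02×10⁴ V.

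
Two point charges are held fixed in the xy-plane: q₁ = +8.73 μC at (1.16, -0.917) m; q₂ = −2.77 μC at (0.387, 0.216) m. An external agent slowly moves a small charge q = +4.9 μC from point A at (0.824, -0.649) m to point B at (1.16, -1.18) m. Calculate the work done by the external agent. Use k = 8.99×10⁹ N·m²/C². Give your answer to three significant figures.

For quasistatic motion the external work equals the change in potential energy: W_ext = qΔV = q(V_B − V_A).
At A: distances to the source charges are 0.430 m, 0.969 m; V_A = Σ kqᵢ/rᵢ = 1.57×10⁵ V.
At B: distances to the source charges are 0.263 m, 1.60 m; V_B = Σ kqᵢ/rᵢ = 2.83×10⁵ V.
ΔV = V_B − V_A = 1.26×10⁵ V.
W_ext = qΔV = (4.90×10⁻⁶ C)(1.26×10⁵ V) = 0.617 J.

0.617 J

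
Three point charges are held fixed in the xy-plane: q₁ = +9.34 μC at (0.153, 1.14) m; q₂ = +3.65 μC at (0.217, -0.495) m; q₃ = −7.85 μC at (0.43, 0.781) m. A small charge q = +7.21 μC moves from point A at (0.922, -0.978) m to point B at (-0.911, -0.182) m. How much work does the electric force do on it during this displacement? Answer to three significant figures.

0.0163 J

The work done by the electric force is W_field = −ΔU = −q(V_B − V_A) = q(V_A − V_B).
At A: distances to the source charges are 2.25 m, 0.855 m, 1.83 m; V_A = Σ kqᵢ/rᵢ = 3.70×10⁴ V.
At B: distances to the source charges are 1.70 m, 1.17 m, 1.65 m; V_B = Σ kqᵢ/rᵢ = 3.48×10⁴ V.
ΔV = V_B − V_A = -2260 V.
W_field = −qΔV = −(7.21×10⁻⁶ C)(-2260 V) = 0.0163 J.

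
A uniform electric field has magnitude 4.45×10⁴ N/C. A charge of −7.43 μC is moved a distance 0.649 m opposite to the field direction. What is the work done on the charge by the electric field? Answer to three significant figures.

0.215 J

The potential change for a displacement 0.649 m opposite to the field direction is ΔV = +Ed = 2.89×10⁴ V.
W_field = −qΔV = 0.215 J.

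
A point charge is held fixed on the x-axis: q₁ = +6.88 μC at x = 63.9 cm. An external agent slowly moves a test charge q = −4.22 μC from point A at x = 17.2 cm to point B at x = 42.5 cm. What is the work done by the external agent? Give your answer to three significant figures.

-0.661 J

For quasistatic motion the external work equals the change in potential energy: W_ext = qΔV = q(V_B − V_A).
At A: distance to the source charge is 0.467 m; V_A = kq₁/r = 1.32×10⁵ V.
At B: distance to the source charge is 0.214 m; V_B = kq₁/r = 2.89×10⁵ V.
ΔV = V_B − V_A = 1.57×10⁵ V.
W_ext = qΔV = (-4.22×10⁻⁶ C)(1.57×10⁵ V) = -0.661 J.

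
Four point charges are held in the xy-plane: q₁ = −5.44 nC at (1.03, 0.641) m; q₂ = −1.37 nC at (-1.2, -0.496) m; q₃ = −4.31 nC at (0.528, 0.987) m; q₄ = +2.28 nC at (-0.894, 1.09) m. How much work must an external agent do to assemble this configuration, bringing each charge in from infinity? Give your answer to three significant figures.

The assembly work is the sum of pairwise potential energies, U = Σ_{i<j} kqᵢqⱼ/rᵢⱼ.
Pair separations: r₁₂ = 2.50 m, r₁₃ = 0.610 m, r₁₄ = 1.98 m, r₂₃ = 2.28 m, r₂₄ = 1.62 m, r₃₄ = 1.43 m.
Summing all 6 pair terms gives U = 2.60×10⁻⁷ J.

2.60×10⁻⁷ J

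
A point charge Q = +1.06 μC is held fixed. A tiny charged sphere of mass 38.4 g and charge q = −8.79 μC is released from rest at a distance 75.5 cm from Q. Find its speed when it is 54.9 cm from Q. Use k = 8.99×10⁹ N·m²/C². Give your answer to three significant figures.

1.47 m/s

Only the electrostatic force acts, so mechanical energy is conserved: ½mv² = U₁ − U₂ = kQq(1/r₁ − 1/r₂).
U₁ − U₂ = (8.99×10⁹ N·m²/C²)(1.06×10⁻⁶ C)(-8.79×10⁻⁶ C)(1/0.755 − 1/0.549) = 0.0416 J.
v = √(2·0.0416/0.0384) = 1.47 m/s.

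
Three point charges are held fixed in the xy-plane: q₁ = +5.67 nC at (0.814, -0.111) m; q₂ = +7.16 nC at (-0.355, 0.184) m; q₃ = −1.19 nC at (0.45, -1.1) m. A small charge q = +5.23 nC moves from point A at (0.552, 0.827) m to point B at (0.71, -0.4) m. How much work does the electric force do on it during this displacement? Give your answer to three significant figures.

The work done by the electric force is W_field = −ΔU = −q(V_B − V_A) = q(V_A − V_B).
At A: distances to the source charges are 0.974 m, 1.11 m, 1.93 m; V_A = Σ kqᵢ/rᵢ = 105 V.
At B: distances to the source charges are 0.307 m, 1.21 m, 0.747 m; V_B = Σ kqᵢ/rᵢ = 205 V.
ΔV = V_B − V_A = 99.9 V.
W_field = −qΔV = −(5.23×10⁻⁹ C)(99.9 V) = -5.23×10⁻⁷ J.

-5.23×10⁻⁷ J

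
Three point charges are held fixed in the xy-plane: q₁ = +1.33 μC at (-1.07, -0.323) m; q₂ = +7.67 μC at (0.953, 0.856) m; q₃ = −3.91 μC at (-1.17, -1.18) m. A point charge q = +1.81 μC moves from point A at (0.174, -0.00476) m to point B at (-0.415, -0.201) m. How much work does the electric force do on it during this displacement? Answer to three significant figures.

0.0355 J

The work done by the electric force is W_field = −ΔU = −q(V_B − V_A) = q(V_A − V_B).
At A: distances to the source charges are 1.28 m, 1.16 m, 1.79 m; V_A = Σ kqᵢ/rᵢ = 4.90×10⁴ V.
At B: distances to the source charges are 0.666 m, 1.73 m, 1.24 m; V_B = Σ kqᵢ/rᵢ = 2.94×10⁴ V.
ΔV = V_B − V_A = -1.96×10⁴ V.
W_field = −qΔV = −(1.81×10⁻⁶ C)(-1.96×10⁴ V) = 0.0355 J.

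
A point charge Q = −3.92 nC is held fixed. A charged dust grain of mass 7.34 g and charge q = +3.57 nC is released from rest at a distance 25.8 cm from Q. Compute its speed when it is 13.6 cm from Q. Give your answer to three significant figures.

0.0109 m/s

Only the electrostatic force acts, so mechanical energy is conserved: ½mv² = U₁ − U₂ = kQq(1/r₁ − 1/r₂).
U₁ − U₂ = (8.99×10⁹ N·m²/C²)(-3.92×10⁻⁹ C)(3.57×10⁻⁹ C)(1/0.258 − 1/0.136) = 4.37×10⁻⁷ J.
v = √(2·4.37×10⁻⁷/7.34×10⁻³) = 0.0109 m/s.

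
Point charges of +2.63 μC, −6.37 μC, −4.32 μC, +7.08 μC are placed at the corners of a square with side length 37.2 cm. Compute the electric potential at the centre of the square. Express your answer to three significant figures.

The total potential is the scalar sum of each charge's contribution, V = Σ kqᵢ/rᵢ.
The distance from each corner to the centre is a√2/2 = 0.263 m.
V = k[(2.63×10⁻⁶)/(0.263) + (-6.37×10⁻⁶)/(0.263) + (-4.32×10⁻⁶)/(0.263) + (7.08×10⁻⁶)/(0.263)] = -3.35×10⁴ V.

-3.35×10⁴ V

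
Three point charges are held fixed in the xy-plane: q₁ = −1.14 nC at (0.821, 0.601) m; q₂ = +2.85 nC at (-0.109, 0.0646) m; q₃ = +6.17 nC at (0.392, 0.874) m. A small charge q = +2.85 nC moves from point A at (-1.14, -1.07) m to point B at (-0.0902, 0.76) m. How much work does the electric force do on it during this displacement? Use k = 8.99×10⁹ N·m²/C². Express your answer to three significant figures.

The work done by the electric force is W_field = −ΔU = −q(V_B − V_A) = q(V_A − V_B).
At A: distances to the source charges are 2.58 m, 1.53 m, 2.48 m; V_A = Σ kqᵢ/rᵢ = 35.1 V.
At B: distances to the source charges are 0.925 m, 0.696 m, 0.495 m; V_B = Σ kqᵢ/rᵢ = 138 V.
ΔV = V_B − V_A = 103 V.
W_field = −qΔV = −(2.85×10⁻⁹ C)(103 V) = -2.92×10⁻⁷ J.

-2.92×10⁻⁷ J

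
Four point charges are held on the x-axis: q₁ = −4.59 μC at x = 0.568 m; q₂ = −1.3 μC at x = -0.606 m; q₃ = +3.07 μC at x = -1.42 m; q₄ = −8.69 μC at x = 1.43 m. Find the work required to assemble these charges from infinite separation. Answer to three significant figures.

0.320 J

The assembly work is the sum of pairwise potential energies, U = Σ_{i<j} kqᵢqⱼ/rᵢⱼ.
Pair separations: r₁₂ = 1.17 m, r₁₃ = 1.99 m, r₁₄ = 0.862 m, r₂₃ = 0.814 m, r₂₄ = 2.04 m, r₃₄ = 2.85 m.
Summing all 6 pair terms gives U = 0.320 J.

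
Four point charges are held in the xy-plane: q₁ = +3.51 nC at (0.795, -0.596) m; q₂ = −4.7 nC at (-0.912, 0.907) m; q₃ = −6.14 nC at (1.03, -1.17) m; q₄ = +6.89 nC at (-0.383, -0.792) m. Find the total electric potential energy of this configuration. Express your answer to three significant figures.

The assembly work is the sum of pairwise potential energies, U = Σ_{i<j} kqᵢqⱼ/rᵢⱼ.
Pair separations: r₁₂ = 2.27 m, r₁₃ = 0.620 m, r₁₄ = 1.19 m, r₂₃ = 2.84 m, r₂₄ = 1.78 m, r₃₄ = 1.46 m.
Summing all 6 pair terms gives U = -5.28×10⁻⁷ J.

-5.28×10⁻⁷ J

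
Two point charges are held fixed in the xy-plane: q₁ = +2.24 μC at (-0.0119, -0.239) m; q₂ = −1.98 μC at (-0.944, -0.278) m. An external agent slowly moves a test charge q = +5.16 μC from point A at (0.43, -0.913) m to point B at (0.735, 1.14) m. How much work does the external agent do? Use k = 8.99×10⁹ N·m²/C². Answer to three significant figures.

For quasistatic motion the external work equals the change in potential energy: W_ext = qΔV = q(V_B − V_A).
At A: distances to the source charges are 0.806 m, 1.51 m; V_A = Σ kqᵢ/rᵢ = 1.32×10⁴ V.
At B: distances to the source charges are 1.57 m, 2.20 m; V_B = Σ kqᵢ/rᵢ = 4740 V.
ΔV = V_B − V_A = -8490 V.
W_ext = qΔV = (5.16×10⁻⁶ C)(-8490 V) = -0.0438 J.

-0.0438 J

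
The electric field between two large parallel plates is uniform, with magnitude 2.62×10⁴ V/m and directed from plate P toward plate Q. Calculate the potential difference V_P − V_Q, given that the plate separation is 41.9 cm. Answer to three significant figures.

In a uniform field, potential decreases in the direction of E: ΔV = −E·d for a displacement d parallel to E.
Going from Q to P is a displacement of 41.9 cm opposite to the field, so V_P − V_Q = +Ed = 1.10×10⁴ V.

1.10×10⁴ V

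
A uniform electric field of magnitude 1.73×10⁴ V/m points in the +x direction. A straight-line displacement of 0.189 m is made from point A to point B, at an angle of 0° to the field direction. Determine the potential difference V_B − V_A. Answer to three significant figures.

-3270 V

Only the component of displacement along E changes the potential: ΔV = −E·d·cosθ.
ΔV = −(1.73×10⁴ V/m)(0.189 m)cos0° = -3270 V.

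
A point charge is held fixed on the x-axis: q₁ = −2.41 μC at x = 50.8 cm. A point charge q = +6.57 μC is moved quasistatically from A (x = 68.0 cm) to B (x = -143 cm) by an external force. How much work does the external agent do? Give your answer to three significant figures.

0.754 J

For quasistatic motion the external work equals the change in potential energy: W_ext = qΔV = q(V_B − V_A).
At A: distance to the source charge is 0.172 m; V_A = kq₁/r = -1.26×10⁵ V.
At B: distance to the source charge is 1.94 m; V_B = kq₁/r = -1.12×10⁴ V.
ΔV = V_B − V_A = 1.15×10⁵ V.
W_ext = qΔV = (6.57×10⁻⁶ C)(1.15×10⁵ V) = 0.754 J.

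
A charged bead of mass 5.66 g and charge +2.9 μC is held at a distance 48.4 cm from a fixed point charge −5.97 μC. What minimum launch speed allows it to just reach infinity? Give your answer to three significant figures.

To just escape, total mechanical energy must reach zero at infinity: ½mv²_min + U = 0, so ½mv²_min = −U = |kQq|/r.
|U| = |kQq|/r = (8.99×10⁹ N·m²/C²)(5.97×10⁻⁶)(2.90×10⁻⁶)/(0.484) = 0.322 J.
v_min = √(2|U|/m) = √(2·0.322/5.66×10⁻³) = 10.7 m/s.

10.7 m/s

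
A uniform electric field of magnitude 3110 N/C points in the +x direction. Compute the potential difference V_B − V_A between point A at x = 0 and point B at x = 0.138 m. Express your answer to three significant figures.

In a uniform field, potential decreases in the direction of E: V_B − V_A = −E·Δx.
V_B − V_A = −(3110 V/m)(0.138 m) = -429 V.

-429 V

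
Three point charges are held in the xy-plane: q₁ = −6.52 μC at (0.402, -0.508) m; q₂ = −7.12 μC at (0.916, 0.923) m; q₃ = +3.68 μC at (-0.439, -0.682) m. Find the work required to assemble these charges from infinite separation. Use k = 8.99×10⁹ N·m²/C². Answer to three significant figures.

-0.0888 J

The assembly work is the sum of pairwise potential energies, U = Σ_{i<j} kqᵢqⱼ/rᵢⱼ.
Pair separations: r₁₂ = 1.52 m, r₁₃ = 0.859 m, r₂₃ = 2.10 m.
U = (0.274) + (-0.251) + (-0.112) = -0.0888 J.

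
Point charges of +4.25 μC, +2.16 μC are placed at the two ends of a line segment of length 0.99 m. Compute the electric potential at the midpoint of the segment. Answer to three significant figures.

The total potential is the scalar sum of each charge's contribution, V = Σ kqᵢ/rᵢ.
Each charge is 0.495 m from the midpoint.
V = k[(4.25×10⁻⁶)/(0.495) + (2.16×10⁻⁶)/(0.495)] = 1.16×10⁵ V.

1.16×10⁵ V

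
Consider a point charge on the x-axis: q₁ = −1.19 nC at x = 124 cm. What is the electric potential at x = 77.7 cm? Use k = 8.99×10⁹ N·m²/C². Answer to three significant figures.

-23.1 V

The total potential is the scalar sum of each charge's contribution, V = Σ kqᵢ/rᵢ.
V = k[(-1.19×10⁻⁹)/(0.463)] = -23.1 V.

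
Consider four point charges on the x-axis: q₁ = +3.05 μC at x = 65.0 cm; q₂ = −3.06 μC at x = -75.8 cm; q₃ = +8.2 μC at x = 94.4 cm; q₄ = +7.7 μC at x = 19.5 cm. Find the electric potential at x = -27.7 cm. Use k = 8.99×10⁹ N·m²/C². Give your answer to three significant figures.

Electric potential is a scalar, so the contributions from each charge add algebraically: V = Σ kqᵢ/rᵢ.
Distances from the field point to each charge: r₁ = 0.927 m, r₂ = 0.481 m, r₃ = 1.22 m, r₄ = 0.472 m.
V = k[(3.05×10⁻⁶)/(0.927) + (-3.06×10⁻⁶)/(0.481) + (8.20×10⁻⁶)/(1.22) + (7.70×10⁻⁶)/(0.472)] = 1.79×10⁵ V.

1.79×10⁵ V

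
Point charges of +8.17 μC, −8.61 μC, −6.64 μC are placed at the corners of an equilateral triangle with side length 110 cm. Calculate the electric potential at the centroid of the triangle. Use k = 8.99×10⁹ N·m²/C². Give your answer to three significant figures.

-1.00×10⁵ V

The total potential is the scalar sum of each charge's contribution, V = Σ kqᵢ/rᵢ.
The distance from each vertex to the centroid is a/√3 = 0.635 m.
V = k[(8.17×10⁻⁶)/(0.635) + (-8.61×10⁻⁶)/(0.635) + (-6.64×10⁻⁶)/(0.635)] = -1.00×10⁵ V.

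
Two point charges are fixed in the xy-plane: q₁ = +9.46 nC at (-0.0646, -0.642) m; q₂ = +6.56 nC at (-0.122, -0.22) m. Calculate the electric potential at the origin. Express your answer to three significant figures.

Electric potential is a scalar, so the contributions from each charge add algebraically: V = Σ kqᵢ/rᵢ.
Distances from the field point to each charge: r₁ = 0.645 m, r₂ = 0.252 m.
V = k[(9.46×10⁻⁹)/(0.645) + (6.56×10⁻⁹)/(0.252)] = 366 V.

366 V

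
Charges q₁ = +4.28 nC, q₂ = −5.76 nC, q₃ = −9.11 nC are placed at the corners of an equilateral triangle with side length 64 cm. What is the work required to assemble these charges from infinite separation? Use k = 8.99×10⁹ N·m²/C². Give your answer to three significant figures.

The work to assemble the configuration equals its total potential energy, U = Σ kqᵢqⱼ/rᵢⱼ over all pairs.
All three pair separations equal the side length, 0.640 m.
U = (-3.46×10⁻⁷) + (-5.48×10⁻⁷) + (7.37×10⁻⁷) = -1.57×10⁻⁷ J.

-1.57×10⁻⁷ J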